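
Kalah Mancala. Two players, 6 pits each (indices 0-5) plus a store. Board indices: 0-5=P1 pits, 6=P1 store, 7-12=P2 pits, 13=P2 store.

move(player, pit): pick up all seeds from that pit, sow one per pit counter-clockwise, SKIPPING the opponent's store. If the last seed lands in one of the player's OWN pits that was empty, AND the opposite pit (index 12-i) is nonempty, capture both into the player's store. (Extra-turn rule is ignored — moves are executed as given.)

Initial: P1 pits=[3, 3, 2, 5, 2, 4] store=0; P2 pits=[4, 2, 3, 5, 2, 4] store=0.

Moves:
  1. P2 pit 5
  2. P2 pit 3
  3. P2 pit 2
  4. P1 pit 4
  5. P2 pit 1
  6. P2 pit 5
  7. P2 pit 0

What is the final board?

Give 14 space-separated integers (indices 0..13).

Move 1: P2 pit5 -> P1=[4,4,3,5,2,4](0) P2=[4,2,3,5,2,0](1)
Move 2: P2 pit3 -> P1=[5,5,3,5,2,4](0) P2=[4,2,3,0,3,1](2)
Move 3: P2 pit2 -> P1=[5,5,3,5,2,4](0) P2=[4,2,0,1,4,2](2)
Move 4: P1 pit4 -> P1=[5,5,3,5,0,5](1) P2=[4,2,0,1,4,2](2)
Move 5: P2 pit1 -> P1=[5,5,3,5,0,5](1) P2=[4,0,1,2,4,2](2)
Move 6: P2 pit5 -> P1=[6,5,3,5,0,5](1) P2=[4,0,1,2,4,0](3)
Move 7: P2 pit0 -> P1=[6,5,3,5,0,5](1) P2=[0,1,2,3,5,0](3)

Answer: 6 5 3 5 0 5 1 0 1 2 3 5 0 3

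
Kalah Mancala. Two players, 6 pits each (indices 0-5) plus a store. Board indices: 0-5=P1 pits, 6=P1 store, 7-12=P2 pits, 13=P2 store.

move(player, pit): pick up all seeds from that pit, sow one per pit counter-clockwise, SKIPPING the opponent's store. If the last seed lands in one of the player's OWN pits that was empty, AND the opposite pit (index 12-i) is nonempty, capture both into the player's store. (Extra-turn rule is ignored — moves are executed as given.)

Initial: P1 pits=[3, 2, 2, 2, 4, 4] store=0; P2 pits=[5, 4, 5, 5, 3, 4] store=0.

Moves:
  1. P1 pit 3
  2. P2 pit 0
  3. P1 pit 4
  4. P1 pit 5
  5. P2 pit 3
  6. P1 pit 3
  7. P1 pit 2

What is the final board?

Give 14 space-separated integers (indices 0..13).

Move 1: P1 pit3 -> P1=[3,2,2,0,5,5](0) P2=[5,4,5,5,3,4](0)
Move 2: P2 pit0 -> P1=[3,2,2,0,5,5](0) P2=[0,5,6,6,4,5](0)
Move 3: P1 pit4 -> P1=[3,2,2,0,0,6](1) P2=[1,6,7,6,4,5](0)
Move 4: P1 pit5 -> P1=[3,2,2,0,0,0](2) P2=[2,7,8,7,5,5](0)
Move 5: P2 pit3 -> P1=[4,3,3,1,0,0](2) P2=[2,7,8,0,6,6](1)
Move 6: P1 pit3 -> P1=[4,3,3,0,0,0](10) P2=[2,0,8,0,6,6](1)
Move 7: P1 pit2 -> P1=[4,3,0,1,1,0](13) P2=[0,0,8,0,6,6](1)

Answer: 4 3 0 1 1 0 13 0 0 8 0 6 6 1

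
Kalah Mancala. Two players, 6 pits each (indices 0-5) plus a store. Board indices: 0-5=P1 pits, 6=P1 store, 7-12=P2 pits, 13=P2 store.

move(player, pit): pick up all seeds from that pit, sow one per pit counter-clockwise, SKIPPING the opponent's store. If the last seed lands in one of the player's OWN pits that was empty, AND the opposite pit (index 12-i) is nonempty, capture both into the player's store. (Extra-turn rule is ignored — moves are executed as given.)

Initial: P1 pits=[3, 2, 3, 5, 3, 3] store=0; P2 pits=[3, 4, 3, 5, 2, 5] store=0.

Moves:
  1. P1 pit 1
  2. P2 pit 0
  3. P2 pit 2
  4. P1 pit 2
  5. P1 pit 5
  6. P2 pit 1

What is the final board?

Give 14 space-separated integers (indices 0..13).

Move 1: P1 pit1 -> P1=[3,0,4,6,3,3](0) P2=[3,4,3,5,2,5](0)
Move 2: P2 pit0 -> P1=[3,0,4,6,3,3](0) P2=[0,5,4,6,2,5](0)
Move 3: P2 pit2 -> P1=[3,0,4,6,3,3](0) P2=[0,5,0,7,3,6](1)
Move 4: P1 pit2 -> P1=[3,0,0,7,4,4](1) P2=[0,5,0,7,3,6](1)
Move 5: P1 pit5 -> P1=[3,0,0,7,4,0](2) P2=[1,6,1,7,3,6](1)
Move 6: P2 pit1 -> P1=[4,0,0,7,4,0](2) P2=[1,0,2,8,4,7](2)

Answer: 4 0 0 7 4 0 2 1 0 2 8 4 7 2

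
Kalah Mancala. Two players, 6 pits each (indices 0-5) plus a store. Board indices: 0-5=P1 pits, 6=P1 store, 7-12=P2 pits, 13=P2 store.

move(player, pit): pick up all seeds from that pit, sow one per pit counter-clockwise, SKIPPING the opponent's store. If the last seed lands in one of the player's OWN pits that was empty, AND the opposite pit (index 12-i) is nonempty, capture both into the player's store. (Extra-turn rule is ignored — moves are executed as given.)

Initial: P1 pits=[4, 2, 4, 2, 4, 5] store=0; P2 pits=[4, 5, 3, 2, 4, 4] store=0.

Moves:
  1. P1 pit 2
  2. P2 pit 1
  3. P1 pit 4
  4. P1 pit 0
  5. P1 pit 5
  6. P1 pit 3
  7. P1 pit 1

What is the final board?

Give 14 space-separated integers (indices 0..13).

Answer: 0 0 2 1 2 1 6 7 1 6 4 6 6 1

Derivation:
Move 1: P1 pit2 -> P1=[4,2,0,3,5,6](1) P2=[4,5,3,2,4,4](0)
Move 2: P2 pit1 -> P1=[4,2,0,3,5,6](1) P2=[4,0,4,3,5,5](1)
Move 3: P1 pit4 -> P1=[4,2,0,3,0,7](2) P2=[5,1,5,3,5,5](1)
Move 4: P1 pit0 -> P1=[0,3,1,4,0,7](4) P2=[5,0,5,3,5,5](1)
Move 5: P1 pit5 -> P1=[0,3,1,4,0,0](5) P2=[6,1,6,4,6,6](1)
Move 6: P1 pit3 -> P1=[0,3,1,0,1,1](6) P2=[7,1,6,4,6,6](1)
Move 7: P1 pit1 -> P1=[0,0,2,1,2,1](6) P2=[7,1,6,4,6,6](1)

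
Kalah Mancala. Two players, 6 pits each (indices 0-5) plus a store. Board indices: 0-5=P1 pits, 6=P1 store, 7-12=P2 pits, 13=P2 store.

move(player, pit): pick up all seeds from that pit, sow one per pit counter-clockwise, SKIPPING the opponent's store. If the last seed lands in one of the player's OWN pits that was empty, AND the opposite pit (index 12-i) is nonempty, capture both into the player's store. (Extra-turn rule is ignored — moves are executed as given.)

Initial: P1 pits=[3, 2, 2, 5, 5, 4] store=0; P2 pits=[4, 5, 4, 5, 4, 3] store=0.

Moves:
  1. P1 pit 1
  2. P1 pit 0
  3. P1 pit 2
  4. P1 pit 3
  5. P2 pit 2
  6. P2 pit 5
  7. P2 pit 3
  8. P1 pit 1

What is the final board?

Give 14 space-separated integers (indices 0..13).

Answer: 3 0 3 2 8 6 2 5 6 0 0 7 1 3

Derivation:
Move 1: P1 pit1 -> P1=[3,0,3,6,5,4](0) P2=[4,5,4,5,4,3](0)
Move 2: P1 pit0 -> P1=[0,1,4,7,5,4](0) P2=[4,5,4,5,4,3](0)
Move 3: P1 pit2 -> P1=[0,1,0,8,6,5](1) P2=[4,5,4,5,4,3](0)
Move 4: P1 pit3 -> P1=[0,1,0,0,7,6](2) P2=[5,6,5,6,5,3](0)
Move 5: P2 pit2 -> P1=[1,1,0,0,7,6](2) P2=[5,6,0,7,6,4](1)
Move 6: P2 pit5 -> P1=[2,2,1,0,7,6](2) P2=[5,6,0,7,6,0](2)
Move 7: P2 pit3 -> P1=[3,3,2,1,7,6](2) P2=[5,6,0,0,7,1](3)
Move 8: P1 pit1 -> P1=[3,0,3,2,8,6](2) P2=[5,6,0,0,7,1](3)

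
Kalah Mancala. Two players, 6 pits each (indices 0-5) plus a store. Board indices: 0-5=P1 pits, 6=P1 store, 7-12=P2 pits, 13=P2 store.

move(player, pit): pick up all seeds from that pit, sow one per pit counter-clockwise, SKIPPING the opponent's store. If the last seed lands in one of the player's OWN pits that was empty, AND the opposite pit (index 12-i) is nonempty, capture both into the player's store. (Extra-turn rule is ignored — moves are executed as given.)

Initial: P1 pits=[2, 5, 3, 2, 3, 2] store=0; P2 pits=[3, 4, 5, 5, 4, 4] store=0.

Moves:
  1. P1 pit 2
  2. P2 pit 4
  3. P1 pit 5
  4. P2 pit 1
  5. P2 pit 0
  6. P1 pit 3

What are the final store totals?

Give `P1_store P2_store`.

Move 1: P1 pit2 -> P1=[2,5,0,3,4,3](0) P2=[3,4,5,5,4,4](0)
Move 2: P2 pit4 -> P1=[3,6,0,3,4,3](0) P2=[3,4,5,5,0,5](1)
Move 3: P1 pit5 -> P1=[3,6,0,3,4,0](1) P2=[4,5,5,5,0,5](1)
Move 4: P2 pit1 -> P1=[3,6,0,3,4,0](1) P2=[4,0,6,6,1,6](2)
Move 5: P2 pit0 -> P1=[3,6,0,3,4,0](1) P2=[0,1,7,7,2,6](2)
Move 6: P1 pit3 -> P1=[3,6,0,0,5,1](2) P2=[0,1,7,7,2,6](2)

Answer: 2 2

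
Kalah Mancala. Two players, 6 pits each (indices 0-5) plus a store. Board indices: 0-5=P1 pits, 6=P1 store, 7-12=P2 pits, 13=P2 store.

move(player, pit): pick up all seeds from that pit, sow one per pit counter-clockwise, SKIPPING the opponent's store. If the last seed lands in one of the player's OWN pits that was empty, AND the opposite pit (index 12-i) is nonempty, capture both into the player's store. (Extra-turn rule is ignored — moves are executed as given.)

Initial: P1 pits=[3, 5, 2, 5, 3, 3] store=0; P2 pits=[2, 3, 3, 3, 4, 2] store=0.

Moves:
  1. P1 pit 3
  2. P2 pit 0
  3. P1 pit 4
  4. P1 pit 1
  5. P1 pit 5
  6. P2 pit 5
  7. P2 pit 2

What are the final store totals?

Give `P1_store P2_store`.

Move 1: P1 pit3 -> P1=[3,5,2,0,4,4](1) P2=[3,4,3,3,4,2](0)
Move 2: P2 pit0 -> P1=[3,5,2,0,4,4](1) P2=[0,5,4,4,4,2](0)
Move 3: P1 pit4 -> P1=[3,5,2,0,0,5](2) P2=[1,6,4,4,4,2](0)
Move 4: P1 pit1 -> P1=[3,0,3,1,1,6](3) P2=[1,6,4,4,4,2](0)
Move 5: P1 pit5 -> P1=[3,0,3,1,1,0](4) P2=[2,7,5,5,5,2](0)
Move 6: P2 pit5 -> P1=[4,0,3,1,1,0](4) P2=[2,7,5,5,5,0](1)
Move 7: P2 pit2 -> P1=[5,0,3,1,1,0](4) P2=[2,7,0,6,6,1](2)

Answer: 4 2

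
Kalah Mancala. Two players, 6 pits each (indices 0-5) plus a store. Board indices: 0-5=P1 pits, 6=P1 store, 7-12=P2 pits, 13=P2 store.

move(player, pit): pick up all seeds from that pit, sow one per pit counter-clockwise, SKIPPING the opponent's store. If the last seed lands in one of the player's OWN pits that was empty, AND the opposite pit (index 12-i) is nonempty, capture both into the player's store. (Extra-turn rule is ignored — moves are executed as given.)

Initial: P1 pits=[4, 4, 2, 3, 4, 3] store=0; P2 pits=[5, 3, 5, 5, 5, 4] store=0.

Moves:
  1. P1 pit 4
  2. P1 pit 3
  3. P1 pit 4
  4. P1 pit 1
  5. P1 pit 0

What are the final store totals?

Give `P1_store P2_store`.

Move 1: P1 pit4 -> P1=[4,4,2,3,0,4](1) P2=[6,4,5,5,5,4](0)
Move 2: P1 pit3 -> P1=[4,4,2,0,1,5](2) P2=[6,4,5,5,5,4](0)
Move 3: P1 pit4 -> P1=[4,4,2,0,0,6](2) P2=[6,4,5,5,5,4](0)
Move 4: P1 pit1 -> P1=[4,0,3,1,1,7](2) P2=[6,4,5,5,5,4](0)
Move 5: P1 pit0 -> P1=[0,1,4,2,2,7](2) P2=[6,4,5,5,5,4](0)

Answer: 2 0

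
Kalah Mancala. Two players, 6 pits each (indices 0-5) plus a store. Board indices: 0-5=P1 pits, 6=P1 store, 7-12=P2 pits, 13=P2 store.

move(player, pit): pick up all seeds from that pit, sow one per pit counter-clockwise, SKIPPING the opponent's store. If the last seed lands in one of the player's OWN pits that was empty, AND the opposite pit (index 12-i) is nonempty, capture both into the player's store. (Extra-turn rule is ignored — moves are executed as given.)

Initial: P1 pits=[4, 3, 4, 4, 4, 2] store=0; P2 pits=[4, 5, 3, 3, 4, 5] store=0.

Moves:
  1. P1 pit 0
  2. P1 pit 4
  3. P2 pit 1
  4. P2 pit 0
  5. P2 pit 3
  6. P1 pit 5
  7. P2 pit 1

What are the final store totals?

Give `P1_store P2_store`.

Answer: 2 8

Derivation:
Move 1: P1 pit0 -> P1=[0,4,5,5,5,2](0) P2=[4,5,3,3,4,5](0)
Move 2: P1 pit4 -> P1=[0,4,5,5,0,3](1) P2=[5,6,4,3,4,5](0)
Move 3: P2 pit1 -> P1=[1,4,5,5,0,3](1) P2=[5,0,5,4,5,6](1)
Move 4: P2 pit0 -> P1=[1,4,5,5,0,3](1) P2=[0,1,6,5,6,7](1)
Move 5: P2 pit3 -> P1=[2,5,5,5,0,3](1) P2=[0,1,6,0,7,8](2)
Move 6: P1 pit5 -> P1=[2,5,5,5,0,0](2) P2=[1,2,6,0,7,8](2)
Move 7: P2 pit1 -> P1=[2,5,0,5,0,0](2) P2=[1,0,7,0,7,8](8)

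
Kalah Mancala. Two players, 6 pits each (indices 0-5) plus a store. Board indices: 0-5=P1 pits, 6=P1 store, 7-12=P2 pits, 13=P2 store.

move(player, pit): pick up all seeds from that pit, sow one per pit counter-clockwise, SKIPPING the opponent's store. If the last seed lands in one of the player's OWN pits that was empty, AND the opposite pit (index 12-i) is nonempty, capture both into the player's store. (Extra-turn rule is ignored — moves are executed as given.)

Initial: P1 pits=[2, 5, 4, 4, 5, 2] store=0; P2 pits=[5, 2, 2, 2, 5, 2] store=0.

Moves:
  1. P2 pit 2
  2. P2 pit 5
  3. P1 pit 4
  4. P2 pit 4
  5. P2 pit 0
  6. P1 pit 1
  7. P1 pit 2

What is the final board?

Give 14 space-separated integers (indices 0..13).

Move 1: P2 pit2 -> P1=[2,5,4,4,5,2](0) P2=[5,2,0,3,6,2](0)
Move 2: P2 pit5 -> P1=[3,5,4,4,5,2](0) P2=[5,2,0,3,6,0](1)
Move 3: P1 pit4 -> P1=[3,5,4,4,0,3](1) P2=[6,3,1,3,6,0](1)
Move 4: P2 pit4 -> P1=[4,6,5,5,0,3](1) P2=[6,3,1,3,0,1](2)
Move 5: P2 pit0 -> P1=[4,6,5,5,0,3](1) P2=[0,4,2,4,1,2](3)
Move 6: P1 pit1 -> P1=[4,0,6,6,1,4](2) P2=[1,4,2,4,1,2](3)
Move 7: P1 pit2 -> P1=[4,0,0,7,2,5](3) P2=[2,5,2,4,1,2](3)

Answer: 4 0 0 7 2 5 3 2 5 2 4 1 2 3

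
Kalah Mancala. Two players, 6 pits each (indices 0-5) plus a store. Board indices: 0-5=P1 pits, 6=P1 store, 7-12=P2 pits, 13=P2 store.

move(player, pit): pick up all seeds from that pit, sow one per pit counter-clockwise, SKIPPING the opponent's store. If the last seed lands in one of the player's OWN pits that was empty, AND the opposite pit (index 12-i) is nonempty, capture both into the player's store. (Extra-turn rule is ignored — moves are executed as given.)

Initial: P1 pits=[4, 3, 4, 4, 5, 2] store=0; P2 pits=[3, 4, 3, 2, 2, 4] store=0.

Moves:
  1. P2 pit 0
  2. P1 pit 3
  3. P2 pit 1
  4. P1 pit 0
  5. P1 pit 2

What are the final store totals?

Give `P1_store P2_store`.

Move 1: P2 pit0 -> P1=[4,3,4,4,5,2](0) P2=[0,5,4,3,2,4](0)
Move 2: P1 pit3 -> P1=[4,3,4,0,6,3](1) P2=[1,5,4,3,2,4](0)
Move 3: P2 pit1 -> P1=[4,3,4,0,6,3](1) P2=[1,0,5,4,3,5](1)
Move 4: P1 pit0 -> P1=[0,4,5,1,7,3](1) P2=[1,0,5,4,3,5](1)
Move 5: P1 pit2 -> P1=[0,4,0,2,8,4](2) P2=[2,0,5,4,3,5](1)

Answer: 2 1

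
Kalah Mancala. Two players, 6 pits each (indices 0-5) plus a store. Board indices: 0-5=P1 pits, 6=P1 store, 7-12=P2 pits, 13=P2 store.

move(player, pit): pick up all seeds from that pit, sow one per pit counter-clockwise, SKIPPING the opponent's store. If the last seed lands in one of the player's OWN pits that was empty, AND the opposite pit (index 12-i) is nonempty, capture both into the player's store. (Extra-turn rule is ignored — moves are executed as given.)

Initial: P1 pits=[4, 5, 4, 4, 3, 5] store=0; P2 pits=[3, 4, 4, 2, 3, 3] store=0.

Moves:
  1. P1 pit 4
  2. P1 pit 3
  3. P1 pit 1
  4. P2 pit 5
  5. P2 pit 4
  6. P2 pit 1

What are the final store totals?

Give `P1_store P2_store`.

Answer: 3 2

Derivation:
Move 1: P1 pit4 -> P1=[4,5,4,4,0,6](1) P2=[4,4,4,2,3,3](0)
Move 2: P1 pit3 -> P1=[4,5,4,0,1,7](2) P2=[5,4,4,2,3,3](0)
Move 3: P1 pit1 -> P1=[4,0,5,1,2,8](3) P2=[5,4,4,2,3,3](0)
Move 4: P2 pit5 -> P1=[5,1,5,1,2,8](3) P2=[5,4,4,2,3,0](1)
Move 5: P2 pit4 -> P1=[6,1,5,1,2,8](3) P2=[5,4,4,2,0,1](2)
Move 6: P2 pit1 -> P1=[6,1,5,1,2,8](3) P2=[5,0,5,3,1,2](2)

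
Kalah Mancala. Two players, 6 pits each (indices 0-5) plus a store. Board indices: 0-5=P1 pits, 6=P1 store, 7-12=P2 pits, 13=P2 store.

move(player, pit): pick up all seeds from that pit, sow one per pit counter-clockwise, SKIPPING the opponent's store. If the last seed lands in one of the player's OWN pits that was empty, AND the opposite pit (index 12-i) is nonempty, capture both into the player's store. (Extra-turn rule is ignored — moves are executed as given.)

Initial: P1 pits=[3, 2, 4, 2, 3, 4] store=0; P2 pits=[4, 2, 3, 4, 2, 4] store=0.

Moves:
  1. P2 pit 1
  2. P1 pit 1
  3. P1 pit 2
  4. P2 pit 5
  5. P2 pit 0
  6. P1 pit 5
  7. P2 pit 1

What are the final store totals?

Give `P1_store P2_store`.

Answer: 2 6

Derivation:
Move 1: P2 pit1 -> P1=[3,2,4,2,3,4](0) P2=[4,0,4,5,2,4](0)
Move 2: P1 pit1 -> P1=[3,0,5,3,3,4](0) P2=[4,0,4,5,2,4](0)
Move 3: P1 pit2 -> P1=[3,0,0,4,4,5](1) P2=[5,0,4,5,2,4](0)
Move 4: P2 pit5 -> P1=[4,1,1,4,4,5](1) P2=[5,0,4,5,2,0](1)
Move 5: P2 pit0 -> P1=[0,1,1,4,4,5](1) P2=[0,1,5,6,3,0](6)
Move 6: P1 pit5 -> P1=[0,1,1,4,4,0](2) P2=[1,2,6,7,3,0](6)
Move 7: P2 pit1 -> P1=[0,1,1,4,4,0](2) P2=[1,0,7,8,3,0](6)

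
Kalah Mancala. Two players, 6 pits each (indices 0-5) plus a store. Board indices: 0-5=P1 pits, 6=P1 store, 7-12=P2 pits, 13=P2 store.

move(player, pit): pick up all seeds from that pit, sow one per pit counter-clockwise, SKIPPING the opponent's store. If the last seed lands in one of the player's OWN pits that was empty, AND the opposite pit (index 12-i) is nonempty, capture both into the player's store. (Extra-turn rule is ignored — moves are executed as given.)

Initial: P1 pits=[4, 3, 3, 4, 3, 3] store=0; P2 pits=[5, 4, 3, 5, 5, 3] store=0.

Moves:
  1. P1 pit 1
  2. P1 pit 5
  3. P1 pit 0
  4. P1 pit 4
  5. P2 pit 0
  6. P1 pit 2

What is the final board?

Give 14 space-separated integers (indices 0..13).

Move 1: P1 pit1 -> P1=[4,0,4,5,4,3](0) P2=[5,4,3,5,5,3](0)
Move 2: P1 pit5 -> P1=[4,0,4,5,4,0](1) P2=[6,5,3,5,5,3](0)
Move 3: P1 pit0 -> P1=[0,1,5,6,5,0](1) P2=[6,5,3,5,5,3](0)
Move 4: P1 pit4 -> P1=[0,1,5,6,0,1](2) P2=[7,6,4,5,5,3](0)
Move 5: P2 pit0 -> P1=[1,1,5,6,0,1](2) P2=[0,7,5,6,6,4](1)
Move 6: P1 pit2 -> P1=[1,1,0,7,1,2](3) P2=[1,7,5,6,6,4](1)

Answer: 1 1 0 7 1 2 3 1 7 5 6 6 4 1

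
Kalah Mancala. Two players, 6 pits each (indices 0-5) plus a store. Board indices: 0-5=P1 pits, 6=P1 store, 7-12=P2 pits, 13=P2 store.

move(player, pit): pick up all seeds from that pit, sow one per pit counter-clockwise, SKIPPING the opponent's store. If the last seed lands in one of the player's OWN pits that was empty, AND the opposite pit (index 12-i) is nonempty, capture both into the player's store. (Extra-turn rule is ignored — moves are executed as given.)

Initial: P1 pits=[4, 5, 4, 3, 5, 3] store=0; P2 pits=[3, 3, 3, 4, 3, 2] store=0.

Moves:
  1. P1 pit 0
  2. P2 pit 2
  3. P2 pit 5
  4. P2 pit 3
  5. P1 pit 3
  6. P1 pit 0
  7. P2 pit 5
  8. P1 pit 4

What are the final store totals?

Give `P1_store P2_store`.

Answer: 2 3

Derivation:
Move 1: P1 pit0 -> P1=[0,6,5,4,6,3](0) P2=[3,3,3,4,3,2](0)
Move 2: P2 pit2 -> P1=[0,6,5,4,6,3](0) P2=[3,3,0,5,4,3](0)
Move 3: P2 pit5 -> P1=[1,7,5,4,6,3](0) P2=[3,3,0,5,4,0](1)
Move 4: P2 pit3 -> P1=[2,8,5,4,6,3](0) P2=[3,3,0,0,5,1](2)
Move 5: P1 pit3 -> P1=[2,8,5,0,7,4](1) P2=[4,3,0,0,5,1](2)
Move 6: P1 pit0 -> P1=[0,9,6,0,7,4](1) P2=[4,3,0,0,5,1](2)
Move 7: P2 pit5 -> P1=[0,9,6,0,7,4](1) P2=[4,3,0,0,5,0](3)
Move 8: P1 pit4 -> P1=[0,9,6,0,0,5](2) P2=[5,4,1,1,6,0](3)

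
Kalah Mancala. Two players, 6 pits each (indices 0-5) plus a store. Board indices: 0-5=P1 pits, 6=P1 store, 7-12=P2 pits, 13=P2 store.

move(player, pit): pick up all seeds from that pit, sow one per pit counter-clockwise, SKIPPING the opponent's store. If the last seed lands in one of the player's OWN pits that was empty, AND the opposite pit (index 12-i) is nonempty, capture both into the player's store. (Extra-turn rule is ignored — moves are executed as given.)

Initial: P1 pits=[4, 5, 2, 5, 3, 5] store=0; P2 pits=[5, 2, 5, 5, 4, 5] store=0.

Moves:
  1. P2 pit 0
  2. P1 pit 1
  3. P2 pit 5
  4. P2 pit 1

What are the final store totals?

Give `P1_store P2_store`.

Answer: 1 1

Derivation:
Move 1: P2 pit0 -> P1=[4,5,2,5,3,5](0) P2=[0,3,6,6,5,6](0)
Move 2: P1 pit1 -> P1=[4,0,3,6,4,6](1) P2=[0,3,6,6,5,6](0)
Move 3: P2 pit5 -> P1=[5,1,4,7,5,6](1) P2=[0,3,6,6,5,0](1)
Move 4: P2 pit1 -> P1=[5,1,4,7,5,6](1) P2=[0,0,7,7,6,0](1)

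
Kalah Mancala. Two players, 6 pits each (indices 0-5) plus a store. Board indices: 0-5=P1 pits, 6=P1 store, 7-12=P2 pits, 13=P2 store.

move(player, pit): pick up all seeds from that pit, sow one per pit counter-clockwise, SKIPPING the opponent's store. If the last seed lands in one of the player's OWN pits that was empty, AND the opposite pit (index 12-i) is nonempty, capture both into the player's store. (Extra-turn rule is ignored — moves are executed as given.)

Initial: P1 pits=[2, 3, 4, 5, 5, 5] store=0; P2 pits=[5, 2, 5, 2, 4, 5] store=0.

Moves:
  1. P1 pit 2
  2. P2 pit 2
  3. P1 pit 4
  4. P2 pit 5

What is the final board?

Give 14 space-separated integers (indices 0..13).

Answer: 4 4 1 7 1 7 2 6 3 1 4 5 0 2

Derivation:
Move 1: P1 pit2 -> P1=[2,3,0,6,6,6](1) P2=[5,2,5,2,4,5](0)
Move 2: P2 pit2 -> P1=[3,3,0,6,6,6](1) P2=[5,2,0,3,5,6](1)
Move 3: P1 pit4 -> P1=[3,3,0,6,0,7](2) P2=[6,3,1,4,5,6](1)
Move 4: P2 pit5 -> P1=[4,4,1,7,1,7](2) P2=[6,3,1,4,5,0](2)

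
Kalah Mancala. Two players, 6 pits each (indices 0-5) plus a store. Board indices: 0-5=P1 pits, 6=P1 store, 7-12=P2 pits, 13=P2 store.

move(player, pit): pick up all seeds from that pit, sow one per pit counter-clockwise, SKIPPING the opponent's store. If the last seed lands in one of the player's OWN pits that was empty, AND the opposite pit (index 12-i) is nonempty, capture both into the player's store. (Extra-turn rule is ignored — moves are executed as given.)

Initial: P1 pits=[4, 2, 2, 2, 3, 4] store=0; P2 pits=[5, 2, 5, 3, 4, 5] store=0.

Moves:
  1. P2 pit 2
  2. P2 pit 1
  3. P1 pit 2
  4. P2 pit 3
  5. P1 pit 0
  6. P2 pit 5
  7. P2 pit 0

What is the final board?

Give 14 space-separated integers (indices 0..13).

Move 1: P2 pit2 -> P1=[5,2,2,2,3,4](0) P2=[5,2,0,4,5,6](1)
Move 2: P2 pit1 -> P1=[5,2,2,2,3,4](0) P2=[5,0,1,5,5,6](1)
Move 3: P1 pit2 -> P1=[5,2,0,3,4,4](0) P2=[5,0,1,5,5,6](1)
Move 4: P2 pit3 -> P1=[6,3,0,3,4,4](0) P2=[5,0,1,0,6,7](2)
Move 5: P1 pit0 -> P1=[0,4,1,4,5,5](1) P2=[5,0,1,0,6,7](2)
Move 6: P2 pit5 -> P1=[1,5,2,5,6,6](1) P2=[5,0,1,0,6,0](3)
Move 7: P2 pit0 -> P1=[0,5,2,5,6,6](1) P2=[0,1,2,1,7,0](5)

Answer: 0 5 2 5 6 6 1 0 1 2 1 7 0 5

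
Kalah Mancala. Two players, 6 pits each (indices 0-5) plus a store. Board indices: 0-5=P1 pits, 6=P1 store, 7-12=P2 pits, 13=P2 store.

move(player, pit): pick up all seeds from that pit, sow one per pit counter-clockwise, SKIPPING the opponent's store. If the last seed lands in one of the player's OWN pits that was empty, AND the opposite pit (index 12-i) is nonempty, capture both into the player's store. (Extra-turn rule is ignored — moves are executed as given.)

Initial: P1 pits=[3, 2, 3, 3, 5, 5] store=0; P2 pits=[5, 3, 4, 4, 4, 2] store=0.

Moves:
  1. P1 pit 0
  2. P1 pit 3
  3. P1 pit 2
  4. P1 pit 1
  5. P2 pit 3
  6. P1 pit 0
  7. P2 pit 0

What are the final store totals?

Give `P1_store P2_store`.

Move 1: P1 pit0 -> P1=[0,3,4,4,5,5](0) P2=[5,3,4,4,4,2](0)
Move 2: P1 pit3 -> P1=[0,3,4,0,6,6](1) P2=[6,3,4,4,4,2](0)
Move 3: P1 pit2 -> P1=[0,3,0,1,7,7](2) P2=[6,3,4,4,4,2](0)
Move 4: P1 pit1 -> P1=[0,0,1,2,8,7](2) P2=[6,3,4,4,4,2](0)
Move 5: P2 pit3 -> P1=[1,0,1,2,8,7](2) P2=[6,3,4,0,5,3](1)
Move 6: P1 pit0 -> P1=[0,0,1,2,8,7](8) P2=[6,3,4,0,0,3](1)
Move 7: P2 pit0 -> P1=[0,0,1,2,8,7](8) P2=[0,4,5,1,1,4](2)

Answer: 8 2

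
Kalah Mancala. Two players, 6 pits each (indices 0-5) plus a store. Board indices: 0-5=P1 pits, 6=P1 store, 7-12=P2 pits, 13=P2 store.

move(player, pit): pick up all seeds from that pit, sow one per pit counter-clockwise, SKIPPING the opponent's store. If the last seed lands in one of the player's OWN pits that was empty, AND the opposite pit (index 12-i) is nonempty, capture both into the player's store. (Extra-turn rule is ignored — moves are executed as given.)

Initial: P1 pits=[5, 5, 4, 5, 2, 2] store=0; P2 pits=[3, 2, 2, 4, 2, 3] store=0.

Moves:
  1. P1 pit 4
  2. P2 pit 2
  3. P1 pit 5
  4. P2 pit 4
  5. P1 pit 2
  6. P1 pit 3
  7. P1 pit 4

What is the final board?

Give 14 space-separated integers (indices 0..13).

Move 1: P1 pit4 -> P1=[5,5,4,5,0,3](1) P2=[3,2,2,4,2,3](0)
Move 2: P2 pit2 -> P1=[5,5,4,5,0,3](1) P2=[3,2,0,5,3,3](0)
Move 3: P1 pit5 -> P1=[5,5,4,5,0,0](2) P2=[4,3,0,5,3,3](0)
Move 4: P2 pit4 -> P1=[6,5,4,5,0,0](2) P2=[4,3,0,5,0,4](1)
Move 5: P1 pit2 -> P1=[6,5,0,6,1,1](3) P2=[4,3,0,5,0,4](1)
Move 6: P1 pit3 -> P1=[6,5,0,0,2,2](4) P2=[5,4,1,5,0,4](1)
Move 7: P1 pit4 -> P1=[6,5,0,0,0,3](5) P2=[5,4,1,5,0,4](1)

Answer: 6 5 0 0 0 3 5 5 4 1 5 0 4 1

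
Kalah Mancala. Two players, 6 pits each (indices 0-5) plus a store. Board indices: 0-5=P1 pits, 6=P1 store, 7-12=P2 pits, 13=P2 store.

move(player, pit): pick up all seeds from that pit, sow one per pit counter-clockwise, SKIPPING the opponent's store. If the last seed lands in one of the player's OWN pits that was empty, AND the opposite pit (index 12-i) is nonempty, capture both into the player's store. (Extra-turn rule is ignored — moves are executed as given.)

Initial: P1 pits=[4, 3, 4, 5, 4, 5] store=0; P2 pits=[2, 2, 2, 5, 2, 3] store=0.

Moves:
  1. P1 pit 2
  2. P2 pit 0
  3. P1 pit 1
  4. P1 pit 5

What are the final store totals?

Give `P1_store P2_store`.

Move 1: P1 pit2 -> P1=[4,3,0,6,5,6](1) P2=[2,2,2,5,2,3](0)
Move 2: P2 pit0 -> P1=[4,3,0,6,5,6](1) P2=[0,3,3,5,2,3](0)
Move 3: P1 pit1 -> P1=[4,0,1,7,6,6](1) P2=[0,3,3,5,2,3](0)
Move 4: P1 pit5 -> P1=[4,0,1,7,6,0](2) P2=[1,4,4,6,3,3](0)

Answer: 2 0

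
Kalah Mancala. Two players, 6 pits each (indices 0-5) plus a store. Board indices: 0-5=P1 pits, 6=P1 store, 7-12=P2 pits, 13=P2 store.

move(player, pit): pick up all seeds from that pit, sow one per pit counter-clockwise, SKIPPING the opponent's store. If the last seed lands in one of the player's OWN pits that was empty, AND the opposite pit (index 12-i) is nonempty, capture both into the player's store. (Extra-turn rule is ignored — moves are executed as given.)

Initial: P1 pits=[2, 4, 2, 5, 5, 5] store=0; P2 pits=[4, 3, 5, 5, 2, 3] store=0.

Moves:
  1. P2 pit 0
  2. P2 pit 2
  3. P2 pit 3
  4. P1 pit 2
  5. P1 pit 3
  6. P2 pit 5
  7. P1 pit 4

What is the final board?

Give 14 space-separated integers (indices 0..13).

Answer: 5 7 1 1 0 8 2 2 6 2 2 6 0 3

Derivation:
Move 1: P2 pit0 -> P1=[2,4,2,5,5,5](0) P2=[0,4,6,6,3,3](0)
Move 2: P2 pit2 -> P1=[3,5,2,5,5,5](0) P2=[0,4,0,7,4,4](1)
Move 3: P2 pit3 -> P1=[4,6,3,6,5,5](0) P2=[0,4,0,0,5,5](2)
Move 4: P1 pit2 -> P1=[4,6,0,7,6,6](0) P2=[0,4,0,0,5,5](2)
Move 5: P1 pit3 -> P1=[4,6,0,0,7,7](1) P2=[1,5,1,1,5,5](2)
Move 6: P2 pit5 -> P1=[5,7,1,1,7,7](1) P2=[1,5,1,1,5,0](3)
Move 7: P1 pit4 -> P1=[5,7,1,1,0,8](2) P2=[2,6,2,2,6,0](3)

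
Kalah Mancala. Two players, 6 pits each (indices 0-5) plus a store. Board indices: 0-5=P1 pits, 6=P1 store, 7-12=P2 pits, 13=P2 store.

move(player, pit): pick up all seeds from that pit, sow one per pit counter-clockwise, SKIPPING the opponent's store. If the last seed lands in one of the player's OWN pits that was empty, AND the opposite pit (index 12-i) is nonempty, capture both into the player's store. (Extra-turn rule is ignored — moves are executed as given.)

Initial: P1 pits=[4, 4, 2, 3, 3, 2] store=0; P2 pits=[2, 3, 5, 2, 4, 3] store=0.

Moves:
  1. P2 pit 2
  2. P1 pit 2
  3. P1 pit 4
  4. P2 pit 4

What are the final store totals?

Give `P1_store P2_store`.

Move 1: P2 pit2 -> P1=[5,4,2,3,3,2](0) P2=[2,3,0,3,5,4](1)
Move 2: P1 pit2 -> P1=[5,4,0,4,4,2](0) P2=[2,3,0,3,5,4](1)
Move 3: P1 pit4 -> P1=[5,4,0,4,0,3](1) P2=[3,4,0,3,5,4](1)
Move 4: P2 pit4 -> P1=[6,5,1,4,0,3](1) P2=[3,4,0,3,0,5](2)

Answer: 1 2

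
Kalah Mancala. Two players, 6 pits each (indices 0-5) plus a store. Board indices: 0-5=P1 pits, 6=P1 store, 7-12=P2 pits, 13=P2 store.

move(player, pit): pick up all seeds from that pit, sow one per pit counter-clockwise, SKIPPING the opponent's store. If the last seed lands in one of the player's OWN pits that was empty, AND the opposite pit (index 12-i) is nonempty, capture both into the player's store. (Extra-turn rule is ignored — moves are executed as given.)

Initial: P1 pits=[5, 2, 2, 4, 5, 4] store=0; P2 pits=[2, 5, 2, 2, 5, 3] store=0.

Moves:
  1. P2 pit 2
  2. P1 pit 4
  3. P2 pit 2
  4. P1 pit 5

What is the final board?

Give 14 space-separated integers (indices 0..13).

Move 1: P2 pit2 -> P1=[5,2,2,4,5,4](0) P2=[2,5,0,3,6,3](0)
Move 2: P1 pit4 -> P1=[5,2,2,4,0,5](1) P2=[3,6,1,3,6,3](0)
Move 3: P2 pit2 -> P1=[5,2,2,4,0,5](1) P2=[3,6,0,4,6,3](0)
Move 4: P1 pit5 -> P1=[5,2,2,4,0,0](2) P2=[4,7,1,5,6,3](0)

Answer: 5 2 2 4 0 0 2 4 7 1 5 6 3 0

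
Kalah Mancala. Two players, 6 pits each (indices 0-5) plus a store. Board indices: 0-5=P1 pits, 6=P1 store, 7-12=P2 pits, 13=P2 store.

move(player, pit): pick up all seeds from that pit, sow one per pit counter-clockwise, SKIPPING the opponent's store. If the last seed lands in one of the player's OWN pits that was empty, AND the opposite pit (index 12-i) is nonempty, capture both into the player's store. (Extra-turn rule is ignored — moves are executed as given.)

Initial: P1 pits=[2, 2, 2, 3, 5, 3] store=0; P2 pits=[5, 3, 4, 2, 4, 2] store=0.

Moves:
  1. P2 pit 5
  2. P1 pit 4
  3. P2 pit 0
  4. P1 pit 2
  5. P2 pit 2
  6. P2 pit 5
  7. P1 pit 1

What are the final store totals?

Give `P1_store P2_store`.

Answer: 7 4

Derivation:
Move 1: P2 pit5 -> P1=[3,2,2,3,5,3](0) P2=[5,3,4,2,4,0](1)
Move 2: P1 pit4 -> P1=[3,2,2,3,0,4](1) P2=[6,4,5,2,4,0](1)
Move 3: P2 pit0 -> P1=[3,2,2,3,0,4](1) P2=[0,5,6,3,5,1](2)
Move 4: P1 pit2 -> P1=[3,2,0,4,0,4](7) P2=[0,0,6,3,5,1](2)
Move 5: P2 pit2 -> P1=[4,3,0,4,0,4](7) P2=[0,0,0,4,6,2](3)
Move 6: P2 pit5 -> P1=[5,3,0,4,0,4](7) P2=[0,0,0,4,6,0](4)
Move 7: P1 pit1 -> P1=[5,0,1,5,1,4](7) P2=[0,0,0,4,6,0](4)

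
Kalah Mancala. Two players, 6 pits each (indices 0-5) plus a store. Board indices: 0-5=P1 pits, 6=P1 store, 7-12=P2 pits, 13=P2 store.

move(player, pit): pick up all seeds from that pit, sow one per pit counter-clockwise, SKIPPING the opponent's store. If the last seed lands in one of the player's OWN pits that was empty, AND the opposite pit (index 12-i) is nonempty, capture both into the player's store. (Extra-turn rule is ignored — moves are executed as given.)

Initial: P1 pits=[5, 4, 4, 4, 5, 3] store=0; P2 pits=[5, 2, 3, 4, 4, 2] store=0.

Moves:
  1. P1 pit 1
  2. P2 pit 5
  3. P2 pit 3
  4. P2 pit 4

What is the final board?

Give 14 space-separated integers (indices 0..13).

Move 1: P1 pit1 -> P1=[5,0,5,5,6,4](0) P2=[5,2,3,4,4,2](0)
Move 2: P2 pit5 -> P1=[6,0,5,5,6,4](0) P2=[5,2,3,4,4,0](1)
Move 3: P2 pit3 -> P1=[7,0,5,5,6,4](0) P2=[5,2,3,0,5,1](2)
Move 4: P2 pit4 -> P1=[8,1,6,5,6,4](0) P2=[5,2,3,0,0,2](3)

Answer: 8 1 6 5 6 4 0 5 2 3 0 0 2 3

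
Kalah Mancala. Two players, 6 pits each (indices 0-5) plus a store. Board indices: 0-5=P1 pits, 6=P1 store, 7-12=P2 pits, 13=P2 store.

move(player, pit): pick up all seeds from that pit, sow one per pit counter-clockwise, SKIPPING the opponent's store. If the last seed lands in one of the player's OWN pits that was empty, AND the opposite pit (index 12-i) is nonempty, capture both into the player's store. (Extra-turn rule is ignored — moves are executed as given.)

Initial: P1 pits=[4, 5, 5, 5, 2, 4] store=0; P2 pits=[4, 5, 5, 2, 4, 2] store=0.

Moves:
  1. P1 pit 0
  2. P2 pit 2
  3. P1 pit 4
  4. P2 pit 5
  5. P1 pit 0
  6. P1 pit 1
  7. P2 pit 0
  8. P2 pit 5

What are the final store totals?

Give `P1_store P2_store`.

Move 1: P1 pit0 -> P1=[0,6,6,6,3,4](0) P2=[4,5,5,2,4,2](0)
Move 2: P2 pit2 -> P1=[1,6,6,6,3,4](0) P2=[4,5,0,3,5,3](1)
Move 3: P1 pit4 -> P1=[1,6,6,6,0,5](1) P2=[5,5,0,3,5,3](1)
Move 4: P2 pit5 -> P1=[2,7,6,6,0,5](1) P2=[5,5,0,3,5,0](2)
Move 5: P1 pit0 -> P1=[0,8,7,6,0,5](1) P2=[5,5,0,3,5,0](2)
Move 6: P1 pit1 -> P1=[0,0,8,7,1,6](2) P2=[6,6,1,3,5,0](2)
Move 7: P2 pit0 -> P1=[0,0,8,7,1,6](2) P2=[0,7,2,4,6,1](3)
Move 8: P2 pit5 -> P1=[0,0,8,7,1,6](2) P2=[0,7,2,4,6,0](4)

Answer: 2 4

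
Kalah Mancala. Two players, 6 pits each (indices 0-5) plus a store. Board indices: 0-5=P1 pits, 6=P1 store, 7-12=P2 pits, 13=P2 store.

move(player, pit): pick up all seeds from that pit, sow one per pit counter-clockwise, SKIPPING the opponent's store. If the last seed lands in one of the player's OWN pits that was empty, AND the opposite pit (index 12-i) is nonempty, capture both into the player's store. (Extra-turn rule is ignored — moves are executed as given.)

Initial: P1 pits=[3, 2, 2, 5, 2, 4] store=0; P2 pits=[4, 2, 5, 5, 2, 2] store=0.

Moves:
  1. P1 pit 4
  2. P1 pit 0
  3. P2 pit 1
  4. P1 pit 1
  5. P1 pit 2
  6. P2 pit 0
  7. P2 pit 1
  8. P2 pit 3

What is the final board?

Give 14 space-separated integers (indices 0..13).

Move 1: P1 pit4 -> P1=[3,2,2,5,0,5](1) P2=[4,2,5,5,2,2](0)
Move 2: P1 pit0 -> P1=[0,3,3,6,0,5](1) P2=[4,2,5,5,2,2](0)
Move 3: P2 pit1 -> P1=[0,3,3,6,0,5](1) P2=[4,0,6,6,2,2](0)
Move 4: P1 pit1 -> P1=[0,0,4,7,1,5](1) P2=[4,0,6,6,2,2](0)
Move 5: P1 pit2 -> P1=[0,0,0,8,2,6](2) P2=[4,0,6,6,2,2](0)
Move 6: P2 pit0 -> P1=[0,0,0,8,2,6](2) P2=[0,1,7,7,3,2](0)
Move 7: P2 pit1 -> P1=[0,0,0,8,2,6](2) P2=[0,0,8,7,3,2](0)
Move 8: P2 pit3 -> P1=[1,1,1,9,2,6](2) P2=[0,0,8,0,4,3](1)

Answer: 1 1 1 9 2 6 2 0 0 8 0 4 3 1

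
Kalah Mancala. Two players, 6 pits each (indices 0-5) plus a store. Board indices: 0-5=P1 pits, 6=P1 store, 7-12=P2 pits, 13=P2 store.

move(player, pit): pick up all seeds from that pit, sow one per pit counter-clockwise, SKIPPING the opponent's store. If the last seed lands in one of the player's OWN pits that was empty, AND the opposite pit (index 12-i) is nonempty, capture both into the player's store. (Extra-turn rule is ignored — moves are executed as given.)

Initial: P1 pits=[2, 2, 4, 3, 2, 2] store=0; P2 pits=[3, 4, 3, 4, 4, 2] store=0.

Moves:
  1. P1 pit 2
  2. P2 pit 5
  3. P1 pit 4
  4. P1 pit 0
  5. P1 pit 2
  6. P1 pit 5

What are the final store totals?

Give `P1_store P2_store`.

Answer: 3 1

Derivation:
Move 1: P1 pit2 -> P1=[2,2,0,4,3,3](1) P2=[3,4,3,4,4,2](0)
Move 2: P2 pit5 -> P1=[3,2,0,4,3,3](1) P2=[3,4,3,4,4,0](1)
Move 3: P1 pit4 -> P1=[3,2,0,4,0,4](2) P2=[4,4,3,4,4,0](1)
Move 4: P1 pit0 -> P1=[0,3,1,5,0,4](2) P2=[4,4,3,4,4,0](1)
Move 5: P1 pit2 -> P1=[0,3,0,6,0,4](2) P2=[4,4,3,4,4,0](1)
Move 6: P1 pit5 -> P1=[0,3,0,6,0,0](3) P2=[5,5,4,4,4,0](1)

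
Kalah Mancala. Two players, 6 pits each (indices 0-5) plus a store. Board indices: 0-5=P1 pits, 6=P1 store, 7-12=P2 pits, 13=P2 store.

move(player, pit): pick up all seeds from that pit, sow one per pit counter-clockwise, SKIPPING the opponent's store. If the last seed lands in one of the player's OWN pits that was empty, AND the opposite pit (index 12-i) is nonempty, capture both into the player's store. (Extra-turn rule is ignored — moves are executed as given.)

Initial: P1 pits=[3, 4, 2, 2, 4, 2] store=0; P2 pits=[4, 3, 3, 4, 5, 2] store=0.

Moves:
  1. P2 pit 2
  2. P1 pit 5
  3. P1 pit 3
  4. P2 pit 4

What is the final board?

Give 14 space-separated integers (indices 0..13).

Answer: 4 5 3 1 5 0 7 0 3 0 5 0 4 1

Derivation:
Move 1: P2 pit2 -> P1=[3,4,2,2,4,2](0) P2=[4,3,0,5,6,3](0)
Move 2: P1 pit5 -> P1=[3,4,2,2,4,0](1) P2=[5,3,0,5,6,3](0)
Move 3: P1 pit3 -> P1=[3,4,2,0,5,0](7) P2=[0,3,0,5,6,3](0)
Move 4: P2 pit4 -> P1=[4,5,3,1,5,0](7) P2=[0,3,0,5,0,4](1)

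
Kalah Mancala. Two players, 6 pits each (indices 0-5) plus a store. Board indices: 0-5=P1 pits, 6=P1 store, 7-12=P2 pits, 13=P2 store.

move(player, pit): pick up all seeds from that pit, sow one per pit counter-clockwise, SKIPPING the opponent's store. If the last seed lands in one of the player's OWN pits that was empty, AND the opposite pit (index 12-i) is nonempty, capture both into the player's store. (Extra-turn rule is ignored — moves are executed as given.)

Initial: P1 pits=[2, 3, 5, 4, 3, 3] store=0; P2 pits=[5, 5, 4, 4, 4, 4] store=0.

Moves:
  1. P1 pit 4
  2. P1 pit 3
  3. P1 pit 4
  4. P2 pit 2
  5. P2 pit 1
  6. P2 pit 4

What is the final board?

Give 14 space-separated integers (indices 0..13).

Answer: 3 4 6 1 0 6 2 7 0 1 6 0 7 3

Derivation:
Move 1: P1 pit4 -> P1=[2,3,5,4,0,4](1) P2=[6,5,4,4,4,4](0)
Move 2: P1 pit3 -> P1=[2,3,5,0,1,5](2) P2=[7,5,4,4,4,4](0)
Move 3: P1 pit4 -> P1=[2,3,5,0,0,6](2) P2=[7,5,4,4,4,4](0)
Move 4: P2 pit2 -> P1=[2,3,5,0,0,6](2) P2=[7,5,0,5,5,5](1)
Move 5: P2 pit1 -> P1=[2,3,5,0,0,6](2) P2=[7,0,1,6,6,6](2)
Move 6: P2 pit4 -> P1=[3,4,6,1,0,6](2) P2=[7,0,1,6,0,7](3)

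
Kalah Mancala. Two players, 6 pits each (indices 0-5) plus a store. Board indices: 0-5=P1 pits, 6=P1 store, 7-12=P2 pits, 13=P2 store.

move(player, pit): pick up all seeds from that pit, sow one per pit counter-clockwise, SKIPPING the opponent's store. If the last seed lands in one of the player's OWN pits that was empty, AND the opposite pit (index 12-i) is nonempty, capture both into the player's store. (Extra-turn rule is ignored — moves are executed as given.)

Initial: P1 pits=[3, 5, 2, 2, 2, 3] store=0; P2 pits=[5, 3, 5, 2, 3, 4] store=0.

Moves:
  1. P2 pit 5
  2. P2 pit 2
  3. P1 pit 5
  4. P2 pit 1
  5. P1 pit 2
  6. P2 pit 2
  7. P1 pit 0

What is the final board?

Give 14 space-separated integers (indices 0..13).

Move 1: P2 pit5 -> P1=[4,6,3,2,2,3](0) P2=[5,3,5,2,3,0](1)
Move 2: P2 pit2 -> P1=[5,6,3,2,2,3](0) P2=[5,3,0,3,4,1](2)
Move 3: P1 pit5 -> P1=[5,6,3,2,2,0](1) P2=[6,4,0,3,4,1](2)
Move 4: P2 pit1 -> P1=[5,6,3,2,2,0](1) P2=[6,0,1,4,5,2](2)
Move 5: P1 pit2 -> P1=[5,6,0,3,3,0](8) P2=[0,0,1,4,5,2](2)
Move 6: P2 pit2 -> P1=[5,6,0,3,3,0](8) P2=[0,0,0,5,5,2](2)
Move 7: P1 pit0 -> P1=[0,7,1,4,4,1](8) P2=[0,0,0,5,5,2](2)

Answer: 0 7 1 4 4 1 8 0 0 0 5 5 2 2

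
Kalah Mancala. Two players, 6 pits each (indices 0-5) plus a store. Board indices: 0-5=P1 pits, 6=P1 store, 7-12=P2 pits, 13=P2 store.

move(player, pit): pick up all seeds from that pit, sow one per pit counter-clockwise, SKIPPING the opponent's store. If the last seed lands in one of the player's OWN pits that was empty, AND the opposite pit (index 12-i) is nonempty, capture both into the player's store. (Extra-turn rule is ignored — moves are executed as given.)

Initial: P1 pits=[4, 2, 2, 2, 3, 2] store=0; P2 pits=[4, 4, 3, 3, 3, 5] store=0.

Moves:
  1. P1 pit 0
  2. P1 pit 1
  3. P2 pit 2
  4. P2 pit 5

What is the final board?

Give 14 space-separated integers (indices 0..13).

Move 1: P1 pit0 -> P1=[0,3,3,3,4,2](0) P2=[4,4,3,3,3,5](0)
Move 2: P1 pit1 -> P1=[0,0,4,4,5,2](0) P2=[4,4,3,3,3,5](0)
Move 3: P2 pit2 -> P1=[0,0,4,4,5,2](0) P2=[4,4,0,4,4,6](0)
Move 4: P2 pit5 -> P1=[1,1,5,5,6,2](0) P2=[4,4,0,4,4,0](1)

Answer: 1 1 5 5 6 2 0 4 4 0 4 4 0 1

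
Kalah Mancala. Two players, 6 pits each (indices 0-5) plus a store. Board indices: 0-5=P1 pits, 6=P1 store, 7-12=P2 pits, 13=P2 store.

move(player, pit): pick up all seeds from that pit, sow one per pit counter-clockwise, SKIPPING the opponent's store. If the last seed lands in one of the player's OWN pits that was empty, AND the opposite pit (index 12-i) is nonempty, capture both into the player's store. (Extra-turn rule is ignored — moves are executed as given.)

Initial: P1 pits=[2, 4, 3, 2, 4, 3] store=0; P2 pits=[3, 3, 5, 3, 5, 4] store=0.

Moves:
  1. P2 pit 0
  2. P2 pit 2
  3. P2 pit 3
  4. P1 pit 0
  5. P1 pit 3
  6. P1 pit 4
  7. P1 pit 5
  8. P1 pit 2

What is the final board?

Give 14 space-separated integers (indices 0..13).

Move 1: P2 pit0 -> P1=[2,4,3,2,4,3](0) P2=[0,4,6,4,5,4](0)
Move 2: P2 pit2 -> P1=[3,5,3,2,4,3](0) P2=[0,4,0,5,6,5](1)
Move 3: P2 pit3 -> P1=[4,6,3,2,4,3](0) P2=[0,4,0,0,7,6](2)
Move 4: P1 pit0 -> P1=[0,7,4,3,5,3](0) P2=[0,4,0,0,7,6](2)
Move 5: P1 pit3 -> P1=[0,7,4,0,6,4](1) P2=[0,4,0,0,7,6](2)
Move 6: P1 pit4 -> P1=[0,7,4,0,0,5](2) P2=[1,5,1,1,7,6](2)
Move 7: P1 pit5 -> P1=[0,7,4,0,0,0](3) P2=[2,6,2,2,7,6](2)
Move 8: P1 pit2 -> P1=[0,7,0,1,1,1](4) P2=[2,6,2,2,7,6](2)

Answer: 0 7 0 1 1 1 4 2 6 2 2 7 6 2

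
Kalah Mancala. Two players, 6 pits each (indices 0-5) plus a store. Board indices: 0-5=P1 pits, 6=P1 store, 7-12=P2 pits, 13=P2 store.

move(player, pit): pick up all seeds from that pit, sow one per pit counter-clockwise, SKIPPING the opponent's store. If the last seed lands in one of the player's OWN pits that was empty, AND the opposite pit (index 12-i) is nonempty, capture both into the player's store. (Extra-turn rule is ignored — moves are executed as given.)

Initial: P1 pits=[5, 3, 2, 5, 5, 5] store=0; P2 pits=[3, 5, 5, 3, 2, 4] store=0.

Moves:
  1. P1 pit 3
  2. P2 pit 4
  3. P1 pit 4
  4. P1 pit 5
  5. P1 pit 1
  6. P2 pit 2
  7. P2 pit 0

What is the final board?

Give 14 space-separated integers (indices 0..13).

Move 1: P1 pit3 -> P1=[5,3,2,0,6,6](1) P2=[4,6,5,3,2,4](0)
Move 2: P2 pit4 -> P1=[5,3,2,0,6,6](1) P2=[4,6,5,3,0,5](1)
Move 3: P1 pit4 -> P1=[5,3,2,0,0,7](2) P2=[5,7,6,4,0,5](1)
Move 4: P1 pit5 -> P1=[5,3,2,0,0,0](3) P2=[6,8,7,5,1,6](1)
Move 5: P1 pit1 -> P1=[5,0,3,1,0,0](12) P2=[6,0,7,5,1,6](1)
Move 6: P2 pit2 -> P1=[6,1,4,1,0,0](12) P2=[6,0,0,6,2,7](2)
Move 7: P2 pit0 -> P1=[6,1,4,1,0,0](12) P2=[0,1,1,7,3,8](3)

Answer: 6 1 4 1 0 0 12 0 1 1 7 3 8 3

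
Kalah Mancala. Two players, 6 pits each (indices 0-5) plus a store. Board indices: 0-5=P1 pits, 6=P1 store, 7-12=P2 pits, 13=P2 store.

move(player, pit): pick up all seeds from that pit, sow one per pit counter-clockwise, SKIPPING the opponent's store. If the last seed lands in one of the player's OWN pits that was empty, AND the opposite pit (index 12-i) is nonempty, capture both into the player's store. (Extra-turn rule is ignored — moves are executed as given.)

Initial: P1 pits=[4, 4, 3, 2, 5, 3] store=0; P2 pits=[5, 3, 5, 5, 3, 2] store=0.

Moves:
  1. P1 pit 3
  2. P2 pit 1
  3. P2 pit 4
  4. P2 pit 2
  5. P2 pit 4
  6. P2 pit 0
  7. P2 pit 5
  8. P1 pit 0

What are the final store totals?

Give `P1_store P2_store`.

Answer: 1 3

Derivation:
Move 1: P1 pit3 -> P1=[4,4,3,0,6,4](0) P2=[5,3,5,5,3,2](0)
Move 2: P2 pit1 -> P1=[4,4,3,0,6,4](0) P2=[5,0,6,6,4,2](0)
Move 3: P2 pit4 -> P1=[5,5,3,0,6,4](0) P2=[5,0,6,6,0,3](1)
Move 4: P2 pit2 -> P1=[6,6,3,0,6,4](0) P2=[5,0,0,7,1,4](2)
Move 5: P2 pit4 -> P1=[6,6,3,0,6,4](0) P2=[5,0,0,7,0,5](2)
Move 6: P2 pit0 -> P1=[6,6,3,0,6,4](0) P2=[0,1,1,8,1,6](2)
Move 7: P2 pit5 -> P1=[7,7,4,1,7,4](0) P2=[0,1,1,8,1,0](3)
Move 8: P1 pit0 -> P1=[0,8,5,2,8,5](1) P2=[1,1,1,8,1,0](3)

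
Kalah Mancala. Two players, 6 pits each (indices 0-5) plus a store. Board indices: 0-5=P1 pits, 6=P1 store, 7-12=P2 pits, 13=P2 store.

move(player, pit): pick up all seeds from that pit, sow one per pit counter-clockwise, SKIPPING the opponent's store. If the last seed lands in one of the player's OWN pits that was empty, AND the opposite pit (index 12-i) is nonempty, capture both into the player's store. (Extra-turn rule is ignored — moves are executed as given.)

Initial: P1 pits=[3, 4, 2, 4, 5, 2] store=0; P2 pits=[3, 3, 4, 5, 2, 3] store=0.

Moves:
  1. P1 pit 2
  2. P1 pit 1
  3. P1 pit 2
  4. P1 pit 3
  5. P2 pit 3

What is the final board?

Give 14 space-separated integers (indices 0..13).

Move 1: P1 pit2 -> P1=[3,4,0,5,6,2](0) P2=[3,3,4,5,2,3](0)
Move 2: P1 pit1 -> P1=[3,0,1,6,7,3](0) P2=[3,3,4,5,2,3](0)
Move 3: P1 pit2 -> P1=[3,0,0,7,7,3](0) P2=[3,3,4,5,2,3](0)
Move 4: P1 pit3 -> P1=[3,0,0,0,8,4](1) P2=[4,4,5,6,2,3](0)
Move 5: P2 pit3 -> P1=[4,1,1,0,8,4](1) P2=[4,4,5,0,3,4](1)

Answer: 4 1 1 0 8 4 1 4 4 5 0 3 4 1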